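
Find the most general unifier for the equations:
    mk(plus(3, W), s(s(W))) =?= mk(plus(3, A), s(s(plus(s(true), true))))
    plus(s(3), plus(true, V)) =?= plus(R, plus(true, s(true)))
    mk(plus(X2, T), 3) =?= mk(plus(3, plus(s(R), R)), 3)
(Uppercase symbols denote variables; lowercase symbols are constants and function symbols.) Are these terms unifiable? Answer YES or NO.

YES

Decompose mk/2: plus(3, W) =?= plus(3, A),  s(s(W)) =?= s(s(plus(s(true), true))).
Decompose plus/2: 3 =?= 3,  W =?= A.
Delete trivial equation 3 =?= 3.
Bind W := A; substituting into the one remaining equation that mentions W gives: s(s(A)) =?= s(s(plus(s(true), true))).
Decompose s/1: s(A) =?= s(plus(s(true), true)).
Decompose s/1: A =?= plus(s(true), true).
Bind A := plus(s(true), true); no other remaining equation mentions A. Substituting into the earlier binding gives W := plus(s(true), true).
Decompose plus/2: s(3) =?= R,  plus(true, V) =?= plus(true, s(true)).
Bind R := s(3); substituting into the one remaining equation that mentions R gives: mk(plus(X2, T), 3) =?= mk(plus(3, plus(s(s(3)), s(3))), 3).
Decompose plus/2: true =?= true,  V =?= s(true).
Delete trivial equation true =?= true.
Bind V := s(true); no other remaining equation mentions V.
Decompose mk/2: plus(X2, T) =?= plus(3, plus(s(s(3)), s(3))),  3 =?= 3.
Decompose plus/2: X2 =?= 3,  T =?= plus(s(s(3)), s(3)).
Bind X2 := 3; no other remaining equation mentions X2.
Bind T := plus(s(s(3)), s(3)); no other remaining equation mentions T.
Delete trivial equation 3 =?= 3.
No equations remain and no clash or occurs-check failure arose, so a unifier exists.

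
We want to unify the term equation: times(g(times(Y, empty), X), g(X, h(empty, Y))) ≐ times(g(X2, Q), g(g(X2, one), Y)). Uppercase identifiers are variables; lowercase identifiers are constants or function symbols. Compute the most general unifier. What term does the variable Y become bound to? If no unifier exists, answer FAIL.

FAIL

Decompose times/2: g(times(Y, empty), X) ≐ g(X2, Q),  g(X, h(empty, Y)) ≐ g(g(X2, one), Y).
Decompose g/2: times(Y, empty) ≐ X2,  X ≐ Q.
Bind X2 := times(Y, empty); substituting into the one remaining equation that mentions X2 gives: g(X, h(empty, Y)) ≐ g(g(times(Y, empty), one), Y).
Bind X := Q; substituting into the remaining equation gives: g(Q, h(empty, Y)) ≐ g(g(times(Y, empty), one), Y).
Decompose g/2: Q ≐ g(times(Y, empty), one),  h(empty, Y) ≐ Y.
Bind Q := g(times(Y, empty), one); no other remaining equation mentions Q. Substituting into the earlier binding gives X := g(times(Y, empty), one).
Occurs check fails: Y occurs in h(empty, Y); the equation Y ≐ h(empty, Y) has no finite solution.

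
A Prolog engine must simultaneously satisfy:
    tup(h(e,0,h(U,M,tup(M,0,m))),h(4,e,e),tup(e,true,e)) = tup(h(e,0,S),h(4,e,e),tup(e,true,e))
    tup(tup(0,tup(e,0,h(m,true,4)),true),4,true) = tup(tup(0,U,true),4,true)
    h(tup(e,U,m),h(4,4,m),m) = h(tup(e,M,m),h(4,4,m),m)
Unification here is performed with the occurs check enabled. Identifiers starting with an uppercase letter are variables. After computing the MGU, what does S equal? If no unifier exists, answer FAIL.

h(tup(e,0,h(m,true,4)),tup(e,0,h(m,true,4)),tup(tup(e,0,h(m,true,4)),0,m))

Decompose tup/3: h(e,0,h(U,M,tup(M,0,m))) = h(e,0,S),  h(4,e,e) = h(4,e,e),  tup(e,true,e) = tup(e,true,e).
Decompose h/3: e = e,  0 = 0,  h(U,M,tup(M,0,m)) = S.
Delete trivial equation e = e.
Delete trivial equation 0 = 0.
Bind S := h(U,M,tup(M,0,m)); no other remaining equation mentions S.
Delete trivial equation h(4,e,e) = h(4,e,e).
Delete trivial equation tup(e,true,e) = tup(e,true,e).
Decompose tup/3: tup(0,tup(e,0,h(m,true,4)),true) = tup(0,U,true),  4 = 4,  true = true.
Decompose tup/3: 0 = 0,  tup(e,0,h(m,true,4)) = U,  true = true.
Delete trivial equation 0 = 0.
Bind U := tup(e,0,h(m,true,4)); substituting into the one remaining equation that mentions U gives: h(tup(e,tup(e,0,h(m,true,4)),m),h(4,4,m),m) = h(tup(e,M,m),h(4,4,m),m). Substituting into the earlier binding gives S := h(tup(e,0,h(m,true,4)),M,tup(M,0,m)).
Delete trivial equation true = true.
Delete trivial equation 4 = 4.
Delete trivial equation true = true.
Decompose h/3: tup(e,tup(e,0,h(m,true,4)),m) = tup(e,M,m),  h(4,4,m) = h(4,4,m),  m = m.
Decompose tup/3: e = e,  tup(e,0,h(m,true,4)) = M,  m = m.
Delete trivial equation e = e.
Bind M := tup(e,0,h(m,true,4)); no other remaining equation mentions M. Substituting into the earlier binding gives S := h(tup(e,0,h(m,true,4)),tup(e,0,h(m,true,4)),tup(tup(e,0,h(m,true,4)),0,m)).
Delete trivial equation m = m.
Delete trivial equation h(4,4,m) = h(4,4,m).
Delete trivial equation m = m.
MGU = { S = h(tup(e,0,h(m,true,4)),tup(e,0,h(m,true,4)),tup(tup(e,0,h(m,true,4)),0,m)), U = tup(e,0,h(m,true,4)), M = tup(e,0,h(m,true,4)) }, so S = h(tup(e,0,h(m,true,4)),tup(e,0,h(m,true,4)),tup(tup(e,0,h(m,true,4)),0,m)).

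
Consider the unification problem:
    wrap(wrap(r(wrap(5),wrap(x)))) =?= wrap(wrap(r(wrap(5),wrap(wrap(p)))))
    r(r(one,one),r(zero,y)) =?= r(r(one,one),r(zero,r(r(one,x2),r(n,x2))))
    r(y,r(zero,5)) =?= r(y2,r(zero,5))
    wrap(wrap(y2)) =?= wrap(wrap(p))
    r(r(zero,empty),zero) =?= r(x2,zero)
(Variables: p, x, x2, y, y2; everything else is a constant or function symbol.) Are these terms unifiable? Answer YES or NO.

Decompose wrap/1: wrap(r(wrap(5),wrap(x))) =?= wrap(r(wrap(5),wrap(wrap(p)))).
Decompose wrap/1: r(wrap(5),wrap(x)) =?= r(wrap(5),wrap(wrap(p))).
Decompose r/2: wrap(5) =?= wrap(5),  wrap(x) =?= wrap(wrap(p)).
Delete trivial equation wrap(5) =?= wrap(5).
Decompose wrap/1: x =?= wrap(p).
Bind x := wrap(p); no other remaining equation mentions x.
Decompose r/2: r(one,one) =?= r(one,one),  r(zero,y) =?= r(zero,r(r(one,x2),r(n,x2))).
Delete trivial equation r(one,one) =?= r(one,one).
Decompose r/2: zero =?= zero,  y =?= r(r(one,x2),r(n,x2)).
Delete trivial equation zero =?= zero.
Bind y := r(r(one,x2),r(n,x2)); substituting into the one remaining equation that mentions y gives: r(r(r(one,x2),r(n,x2)),r(zero,5)) =?= r(y2,r(zero,5)).
Decompose r/2: r(r(one,x2),r(n,x2)) =?= y2,  r(zero,5) =?= r(zero,5).
Bind y2 := r(r(one,x2),r(n,x2)); substituting into the one remaining equation that mentions y2 gives: wrap(wrap(r(r(one,x2),r(n,x2)))) =?= wrap(wrap(p)).
Delete trivial equation r(zero,5) =?= r(zero,5).
Decompose wrap/1: wrap(r(r(one,x2),r(n,x2))) =?= wrap(p).
Decompose wrap/1: r(r(one,x2),r(n,x2)) =?= p.
Bind p := r(r(one,x2),r(n,x2)); no other remaining equation mentions p. Substituting into the earlier binding gives x := wrap(r(r(one,x2),r(n,x2))).
Decompose r/2: r(zero,empty) =?= x2,  zero =?= zero.
Bind x2 := r(zero,empty); no other remaining equation mentions x2. Substituting into the earlier bindings gives x := wrap(r(r(one,r(zero,empty)),r(n,r(zero,empty)))), y := r(r(one,r(zero,empty)),r(n,r(zero,empty))), y2 := r(r(one,r(zero,empty)),r(n,r(zero,empty))), p := r(r(one,r(zero,empty)),r(n,r(zero,empty))).
Delete trivial equation zero =?= zero.
No equations remain and no clash or occurs-check failure arose, so a unifier exists.

YES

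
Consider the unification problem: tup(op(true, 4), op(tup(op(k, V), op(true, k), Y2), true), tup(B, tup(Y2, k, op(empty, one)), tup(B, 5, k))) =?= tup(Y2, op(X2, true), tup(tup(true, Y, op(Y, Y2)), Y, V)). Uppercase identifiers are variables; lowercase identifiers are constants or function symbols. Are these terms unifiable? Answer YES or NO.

Decompose tup/3: op(true, 4) =?= Y2,  op(tup(op(k, V), op(true, k), Y2), true) =?= op(X2, true),  tup(B, tup(Y2, k, op(empty, one)), tup(B, 5, k)) =?= tup(tup(true, Y, op(Y, Y2)), Y, V).
Bind Y2 := op(true, 4); substituting into the remaining equations gives: op(tup(op(k, V), op(true, k), op(true, 4)), true) =?= op(X2, true),  tup(B, tup(op(true, 4), k, op(empty, one)), tup(B, 5, k)) =?= tup(tup(true, Y, op(Y, op(true, 4))), Y, V).
Decompose op/2: tup(op(k, V), op(true, k), op(true, 4)) =?= X2,  true =?= true.
Bind X2 := tup(op(k, V), op(true, k), op(true, 4)); no other remaining equation mentions X2.
Delete trivial equation true =?= true.
Decompose tup/3: B =?= tup(true, Y, op(Y, op(true, 4))),  tup(op(true, 4), k, op(empty, one)) =?= Y,  tup(B, 5, k) =?= V.
Bind B := tup(true, Y, op(Y, op(true, 4))); substituting into the one remaining equation that mentions B gives: tup(tup(true, Y, op(Y, op(true, 4))), 5, k) =?= V.
Bind Y := tup(op(true, 4), k, op(empty, one)); substituting into the remaining equation gives: tup(tup(true, tup(op(true, 4), k, op(empty, one)), op(tup(op(true, 4), k, op(empty, one)), op(true, 4))), 5, k) =?= V. Substituting into the earlier binding gives B := tup(true, tup(op(true, 4), k, op(empty, one)), op(tup(op(true, 4), k, op(empty, one)), op(true, 4))).
Bind V := tup(tup(true, tup(op(true, 4), k, op(empty, one)), op(tup(op(true, 4), k, op(empty, one)), op(true, 4))), 5, k). Substituting into the earlier binding gives X2 := tup(op(k, tup(tup(true, tup(op(true, 4), k, op(empty, one)), op(tup(op(true, 4), k, op(empty, one)), op(true, 4))), 5, k)), op(true, k), op(true, 4)).
No equations remain and no clash or occurs-check failure arose, so a unifier exists.

YES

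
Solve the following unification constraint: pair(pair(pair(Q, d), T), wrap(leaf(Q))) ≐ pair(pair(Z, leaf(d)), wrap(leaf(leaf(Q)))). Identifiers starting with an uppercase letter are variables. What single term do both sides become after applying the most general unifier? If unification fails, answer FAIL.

Decompose pair/2: pair(pair(Q, d), T) ≐ pair(Z, leaf(d)),  wrap(leaf(Q)) ≐ wrap(leaf(leaf(Q))).
Decompose pair/2: pair(Q, d) ≐ Z,  T ≐ leaf(d).
Bind Z := pair(Q, d); no other remaining equation mentions Z.
Bind T := leaf(d); no other remaining equation mentions T.
Decompose wrap/1: leaf(Q) ≐ leaf(leaf(Q)).
Decompose leaf/1: Q ≐ leaf(Q).
Occurs check fails: Q occurs in leaf(Q); the equation Q ≐ leaf(Q) has no finite solution.

FAIL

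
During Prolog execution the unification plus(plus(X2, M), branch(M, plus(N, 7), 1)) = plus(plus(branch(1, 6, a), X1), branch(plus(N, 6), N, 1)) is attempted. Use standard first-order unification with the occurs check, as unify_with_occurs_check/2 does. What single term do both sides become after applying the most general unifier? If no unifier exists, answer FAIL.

FAIL

Decompose plus/2: plus(X2, M) = plus(branch(1, 6, a), X1),  branch(M, plus(N, 7), 1) = branch(plus(N, 6), N, 1).
Decompose plus/2: X2 = branch(1, 6, a),  M = X1.
Bind X2 := branch(1, 6, a); no other remaining equation mentions X2.
Bind M := X1; substituting into the remaining equation gives: branch(X1, plus(N, 7), 1) = branch(plus(N, 6), N, 1).
Decompose branch/3: X1 = plus(N, 6),  plus(N, 7) = N,  1 = 1.
Bind X1 := plus(N, 6); no other remaining equation mentions X1. Substituting into the earlier binding gives M := plus(N, 6).
Occurs check fails: N occurs in plus(N, 7); the equation N = plus(N, 7) has no finite solution.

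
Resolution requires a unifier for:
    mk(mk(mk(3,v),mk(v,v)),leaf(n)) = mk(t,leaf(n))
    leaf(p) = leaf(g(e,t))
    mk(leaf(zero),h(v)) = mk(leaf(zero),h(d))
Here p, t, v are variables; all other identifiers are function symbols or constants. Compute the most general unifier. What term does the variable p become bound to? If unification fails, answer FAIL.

Decompose mk/2: mk(mk(3,v),mk(v,v)) = t,  leaf(n) = leaf(n).
Bind t := mk(mk(3,v),mk(v,v)); substituting into the one remaining equation that mentions t gives: leaf(p) = leaf(g(e,mk(mk(3,v),mk(v,v)))).
Delete trivial equation leaf(n) = leaf(n).
Decompose leaf/1: p = g(e,mk(mk(3,v),mk(v,v))).
Bind p := g(e,mk(mk(3,v),mk(v,v))); no other remaining equation mentions p.
Decompose mk/2: leaf(zero) = leaf(zero),  h(v) = h(d).
Delete trivial equation leaf(zero) = leaf(zero).
Decompose h/1: v = d.
Bind v := d. Substituting into the earlier bindings gives t := mk(mk(3,d),mk(d,d)), p := g(e,mk(mk(3,d),mk(d,d))).
MGU = { t -> mk(mk(3,d),mk(d,d)), p -> g(e,mk(mk(3,d),mk(d,d))), v -> d }, so p -> g(e,mk(mk(3,d),mk(d,d))).

g(e,mk(mk(3,d),mk(d,d)))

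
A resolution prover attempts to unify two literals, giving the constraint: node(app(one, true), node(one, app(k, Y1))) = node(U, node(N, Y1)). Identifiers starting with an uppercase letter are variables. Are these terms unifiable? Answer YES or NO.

Decompose node/2: app(one, true) = U,  node(one, app(k, Y1)) = node(N, Y1).
Bind U := app(one, true); no other remaining equation mentions U.
Decompose node/2: one = N,  app(k, Y1) = Y1.
Bind N := one; no other remaining equation mentions N.
Occurs check fails: Y1 occurs in app(k, Y1); the equation Y1 = app(k, Y1) has no finite solution.

NO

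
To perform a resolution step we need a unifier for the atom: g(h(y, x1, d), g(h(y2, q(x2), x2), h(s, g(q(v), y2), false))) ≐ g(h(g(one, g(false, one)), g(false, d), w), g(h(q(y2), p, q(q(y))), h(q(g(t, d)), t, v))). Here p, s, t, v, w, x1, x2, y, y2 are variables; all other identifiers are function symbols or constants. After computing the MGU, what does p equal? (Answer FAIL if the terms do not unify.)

Decompose g/2: h(y, x1, d) ≐ h(g(one, g(false, one)), g(false, d), w),  g(h(y2, q(x2), x2), h(s, g(q(v), y2), false)) ≐ g(h(q(y2), p, q(q(y))), h(q(g(t, d)), t, v)).
Decompose h/3: y ≐ g(one, g(false, one)),  x1 ≐ g(false, d),  d ≐ w.
Bind y := g(one, g(false, one)); substituting into the one remaining equation that mentions y gives: g(h(y2, q(x2), x2), h(s, g(q(v), y2), false)) ≐ g(h(q(y2), p, q(q(g(one, g(false, one))))), h(q(g(t, d)), t, v)).
Bind x1 := g(false, d); no other remaining equation mentions x1.
Bind w := d; no other remaining equation mentions w.
Decompose g/2: h(y2, q(x2), x2) ≐ h(q(y2), p, q(q(g(one, g(false, one))))),  h(s, g(q(v), y2), false) ≐ h(q(g(t, d)), t, v).
Decompose h/3: y2 ≐ q(y2),  q(x2) ≐ p,  x2 ≐ q(q(g(one, g(false, one)))).
Occurs check fails: y2 occurs in q(y2); the equation y2 ≐ q(y2) has no finite solution.

FAIL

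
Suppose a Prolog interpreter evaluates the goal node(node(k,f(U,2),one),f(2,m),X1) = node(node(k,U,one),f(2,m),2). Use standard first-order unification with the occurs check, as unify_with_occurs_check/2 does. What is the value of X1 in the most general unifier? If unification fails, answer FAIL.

FAIL

Decompose node/3: node(k,f(U,2),one) = node(k,U,one),  f(2,m) = f(2,m),  X1 = 2.
Decompose node/3: k = k,  f(U,2) = U,  one = one.
Delete trivial equation k = k.
Occurs check fails: U occurs in f(U,2); the equation U = f(U,2) has no finite solution.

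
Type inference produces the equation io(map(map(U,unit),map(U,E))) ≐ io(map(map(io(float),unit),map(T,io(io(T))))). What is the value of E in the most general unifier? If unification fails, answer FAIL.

io(io(io(float)))

Decompose io/1: map(map(U,unit),map(U,E)) ≐ map(map(io(float),unit),map(T,io(io(T)))).
Decompose map/2: map(U,unit) ≐ map(io(float),unit),  map(U,E) ≐ map(T,io(io(T))).
Decompose map/2: U ≐ io(float),  unit ≐ unit.
Bind U := io(float); substituting into the one remaining equation that mentions U gives: map(io(float),E) ≐ map(T,io(io(T))).
Delete trivial equation unit ≐ unit.
Decompose map/2: io(float) ≐ T,  E ≐ io(io(T)).
Bind T := io(float); substituting into the remaining equation gives: E ≐ io(io(io(float))).
Bind E := io(io(io(float))).
MGU = { U -> io(float), T -> io(float), E -> io(io(io(float))) }, so E -> io(io(io(float))).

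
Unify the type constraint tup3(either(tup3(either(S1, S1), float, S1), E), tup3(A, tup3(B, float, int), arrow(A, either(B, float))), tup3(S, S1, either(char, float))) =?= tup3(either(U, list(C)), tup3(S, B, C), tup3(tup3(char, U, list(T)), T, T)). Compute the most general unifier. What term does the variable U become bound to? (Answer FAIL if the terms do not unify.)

FAIL

Decompose tup3/3: either(tup3(either(S1, S1), float, S1), E) =?= either(U, list(C)),  tup3(A, tup3(B, float, int), arrow(A, either(B, float))) =?= tup3(S, B, C),  tup3(S, S1, either(char, float)) =?= tup3(tup3(char, U, list(T)), T, T).
Decompose either/2: tup3(either(S1, S1), float, S1) =?= U,  E =?= list(C).
Bind U := tup3(either(S1, S1), float, S1); substituting into the one remaining equation that mentions U gives: tup3(S, S1, either(char, float)) =?= tup3(tup3(char, tup3(either(S1, S1), float, S1), list(T)), T, T).
Bind E := list(C); no other remaining equation mentions E.
Decompose tup3/3: A =?= S,  tup3(B, float, int) =?= B,  arrow(A, either(B, float)) =?= C.
Bind A := S; substituting into the one remaining equation that mentions A gives: arrow(S, either(B, float)) =?= C.
Occurs check fails: B occurs in tup3(B, float, int); the equation B =?= tup3(B, float, int) has no finite solution.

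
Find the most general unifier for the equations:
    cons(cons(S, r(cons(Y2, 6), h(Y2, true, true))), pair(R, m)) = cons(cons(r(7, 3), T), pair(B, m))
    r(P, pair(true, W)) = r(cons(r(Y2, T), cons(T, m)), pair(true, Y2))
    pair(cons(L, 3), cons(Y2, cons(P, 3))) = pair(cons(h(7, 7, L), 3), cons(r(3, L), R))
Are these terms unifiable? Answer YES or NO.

Decompose cons/2: cons(S, r(cons(Y2, 6), h(Y2, true, true))) = cons(r(7, 3), T),  pair(R, m) = pair(B, m).
Decompose cons/2: S = r(7, 3),  r(cons(Y2, 6), h(Y2, true, true)) = T.
Bind S := r(7, 3); no other remaining equation mentions S.
Bind T := r(cons(Y2, 6), h(Y2, true, true)); substituting into the one remaining equation that mentions T gives: r(P, pair(true, W)) = r(cons(r(Y2, r(cons(Y2, 6), h(Y2, true, true))), cons(r(cons(Y2, 6), h(Y2, true, true)), m)), pair(true, Y2)).
Decompose pair/2: R = B,  m = m.
Bind R := B; substituting into the one remaining equation that mentions R gives: pair(cons(L, 3), cons(Y2, cons(P, 3))) = pair(cons(h(7, 7, L), 3), cons(r(3, L), B)).
Delete trivial equation m = m.
Decompose r/2: P = cons(r(Y2, r(cons(Y2, 6), h(Y2, true, true))), cons(r(cons(Y2, 6), h(Y2, true, true)), m)),  pair(true, W) = pair(true, Y2).
Bind P := cons(r(Y2, r(cons(Y2, 6), h(Y2, true, true))), cons(r(cons(Y2, 6), h(Y2, true, true)), m)); substituting into the one remaining equation that mentions P gives: pair(cons(L, 3), cons(Y2, cons(cons(r(Y2, r(cons(Y2, 6), h(Y2, true, true))), cons(r(cons(Y2, 6), h(Y2, true, true)), m)), 3))) = pair(cons(h(7, 7, L), 3), cons(r(3, L), B)).
Decompose pair/2: true = true,  W = Y2.
Delete trivial equation true = true.
Bind W := Y2; no other remaining equation mentions W.
Decompose pair/2: cons(L, 3) = cons(h(7, 7, L), 3),  cons(Y2, cons(cons(r(Y2, r(cons(Y2, 6), h(Y2, true, true))), cons(r(cons(Y2, 6), h(Y2, true, true)), m)), 3)) = cons(r(3, L), B).
Decompose cons/2: L = h(7, 7, L),  3 = 3.
Occurs check fails: L occurs in h(7, 7, L); the equation L = h(7, 7, L) has no finite solution.

NO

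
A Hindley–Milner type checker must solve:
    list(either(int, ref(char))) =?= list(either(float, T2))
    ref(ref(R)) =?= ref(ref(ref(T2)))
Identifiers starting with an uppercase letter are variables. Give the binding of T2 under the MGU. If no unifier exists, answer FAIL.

FAIL

Decompose list/1: either(int, ref(char)) =?= either(float, T2).
Decompose either/2: int =?= float,  ref(char) =?= T2.
Clash: constants int and float differ; no unifier exists.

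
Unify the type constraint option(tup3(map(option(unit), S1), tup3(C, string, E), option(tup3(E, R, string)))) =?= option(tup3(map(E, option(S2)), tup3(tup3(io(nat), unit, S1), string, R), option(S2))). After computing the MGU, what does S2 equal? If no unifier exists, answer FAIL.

Decompose option/1: tup3(map(option(unit), S1), tup3(C, string, E), option(tup3(E, R, string))) =?= tup3(map(E, option(S2)), tup3(tup3(io(nat), unit, S1), string, R), option(S2)).
Decompose tup3/3: map(option(unit), S1) =?= map(E, option(S2)),  tup3(C, string, E) =?= tup3(tup3(io(nat), unit, S1), string, R),  option(tup3(E, R, string)) =?= option(S2).
Decompose map/2: option(unit) =?= E,  S1 =?= option(S2).
Bind E := option(unit); substituting into the 2 remaining equations that mention E gives: tup3(C, string, option(unit)) =?= tup3(tup3(io(nat), unit, S1), string, R),  option(tup3(option(unit), R, string)) =?= option(S2).
Bind S1 := option(S2); substituting into the one remaining equation that mentions S1 gives: tup3(C, string, option(unit)) =?= tup3(tup3(io(nat), unit, option(S2)), string, R).
Decompose tup3/3: C =?= tup3(io(nat), unit, option(S2)),  string =?= string,  option(unit) =?= R.
Bind C := tup3(io(nat), unit, option(S2)); no other remaining equation mentions C.
Delete trivial equation string =?= string.
Bind R := option(unit); substituting into the remaining equation gives: option(tup3(option(unit), option(unit), string)) =?= option(S2).
Decompose option/1: tup3(option(unit), option(unit), string) =?= S2.
Bind S2 := tup3(option(unit), option(unit), string). Substituting into the earlier bindings gives S1 := option(tup3(option(unit), option(unit), string)), C := tup3(io(nat), unit, option(tup3(option(unit), option(unit), string))).
MGU = { E := option(unit), S1 := option(tup3(option(unit), option(unit), string)), C := tup3(io(nat), unit, option(tup3(option(unit), option(unit), string))), R := option(unit), S2 := tup3(option(unit), option(unit), string) }, so S2 := tup3(option(unit), option(unit), string).

tup3(option(unit), option(unit), string)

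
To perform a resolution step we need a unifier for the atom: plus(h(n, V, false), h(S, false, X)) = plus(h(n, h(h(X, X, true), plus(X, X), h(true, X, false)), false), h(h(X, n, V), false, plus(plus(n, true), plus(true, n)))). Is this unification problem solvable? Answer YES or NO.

Decompose plus/2: h(n, V, false) = h(n, h(h(X, X, true), plus(X, X), h(true, X, false)), false),  h(S, false, X) = h(h(X, n, V), false, plus(plus(n, true), plus(true, n))).
Decompose h/3: n = n,  V = h(h(X, X, true), plus(X, X), h(true, X, false)),  false = false.
Delete trivial equation n = n.
Bind V := h(h(X, X, true), plus(X, X), h(true, X, false)); substituting into the one remaining equation that mentions V gives: h(S, false, X) = h(h(X, n, h(h(X, X, true), plus(X, X), h(true, X, false))), false, plus(plus(n, true), plus(true, n))).
Delete trivial equation false = false.
Decompose h/3: S = h(X, n, h(h(X, X, true), plus(X, X), h(true, X, false))),  false = false,  X = plus(plus(n, true), plus(true, n)).
Bind S := h(X, n, h(h(X, X, true), plus(X, X), h(true, X, false))); no other remaining equation mentions S.
Delete trivial equation false = false.
Bind X := plus(plus(n, true), plus(true, n)). Substituting into the earlier bindings gives V := h(h(plus(plus(n, true), plus(true, n)), plus(plus(n, true), plus(true, n)), true), plus(plus(plus(n, true), plus(true, n)), plus(plus(n, true), plus(true, n))), h(true, plus(plus(n, true), plus(true, n)), false)), S := h(plus(plus(n, true), plus(true, n)), n, h(h(plus(plus(n, true), plus(true, n)), plus(plus(n, true), plus(true, n)), true), plus(plus(plus(n, true), plus(true, n)), plus(plus(n, true), plus(true, n))), h(true, plus(plus(n, true), plus(true, n)), false))).
No equations remain and no clash or occurs-check failure arose, so a unifier exists.

YES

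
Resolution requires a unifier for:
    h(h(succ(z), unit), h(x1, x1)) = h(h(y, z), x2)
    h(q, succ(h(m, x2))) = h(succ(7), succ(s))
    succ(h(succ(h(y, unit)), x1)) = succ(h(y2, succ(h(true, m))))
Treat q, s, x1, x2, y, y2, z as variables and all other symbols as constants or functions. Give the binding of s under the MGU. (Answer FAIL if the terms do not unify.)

h(m, h(succ(h(true, m)), succ(h(true, m))))

Decompose h/2: h(succ(z), unit) = h(y, z),  h(x1, x1) = x2.
Decompose h/2: succ(z) = y,  unit = z.
Bind y := succ(z); substituting into the one remaining equation that mentions y gives: succ(h(succ(h(succ(z), unit)), x1)) = succ(h(y2, succ(h(true, m)))).
Bind z := unit; substituting into the one remaining equation that mentions z gives: succ(h(succ(h(succ(unit), unit)), x1)) = succ(h(y2, succ(h(true, m)))). Substituting into the earlier binding gives y := succ(unit).
Bind x2 := h(x1, x1); substituting into the one remaining equation that mentions x2 gives: h(q, succ(h(m, h(x1, x1)))) = h(succ(7), succ(s)).
Decompose h/2: q = succ(7),  succ(h(m, h(x1, x1))) = succ(s).
Bind q := succ(7); no other remaining equation mentions q.
Decompose succ/1: h(m, h(x1, x1)) = s.
Bind s := h(m, h(x1, x1)); no other remaining equation mentions s.
Decompose succ/1: h(succ(h(succ(unit), unit)), x1) = h(y2, succ(h(true, m))).
Decompose h/2: succ(h(succ(unit), unit)) = y2,  x1 = succ(h(true, m)).
Bind y2 := succ(h(succ(unit), unit)); no other remaining equation mentions y2.
Bind x1 := succ(h(true, m)). Substituting into the earlier bindings gives x2 := h(succ(h(true, m)), succ(h(true, m))), s := h(m, h(succ(h(true, m)), succ(h(true, m)))).
MGU = { y ↦ succ(unit), z ↦ unit, x2 ↦ h(succ(h(true, m)), succ(h(true, m))), q ↦ succ(7), s ↦ h(m, h(succ(h(true, m)), succ(h(true, m)))), y2 ↦ succ(h(succ(unit), unit)), x1 ↦ succ(h(true, m)) }, so s ↦ h(m, h(succ(h(true, m)), succ(h(true, m)))).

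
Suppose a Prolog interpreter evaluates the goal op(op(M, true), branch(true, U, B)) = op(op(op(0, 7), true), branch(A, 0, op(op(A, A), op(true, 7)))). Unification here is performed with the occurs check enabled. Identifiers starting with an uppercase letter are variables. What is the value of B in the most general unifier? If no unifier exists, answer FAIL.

op(op(true, true), op(true, 7))

Decompose op/2: op(M, true) = op(op(0, 7), true),  branch(true, U, B) = branch(A, 0, op(op(A, A), op(true, 7))).
Decompose op/2: M = op(0, 7),  true = true.
Bind M := op(0, 7); no other remaining equation mentions M.
Delete trivial equation true = true.
Decompose branch/3: true = A,  U = 0,  B = op(op(A, A), op(true, 7)).
Bind A := true; substituting into the one remaining equation that mentions A gives: B = op(op(true, true), op(true, 7)).
Bind U := 0; no other remaining equation mentions U.
Bind B := op(op(true, true), op(true, 7)).
MGU = { M ↦ op(0, 7), A ↦ true, U ↦ 0, B ↦ op(op(true, true), op(true, 7)) }, so B ↦ op(op(true, true), op(true, 7)).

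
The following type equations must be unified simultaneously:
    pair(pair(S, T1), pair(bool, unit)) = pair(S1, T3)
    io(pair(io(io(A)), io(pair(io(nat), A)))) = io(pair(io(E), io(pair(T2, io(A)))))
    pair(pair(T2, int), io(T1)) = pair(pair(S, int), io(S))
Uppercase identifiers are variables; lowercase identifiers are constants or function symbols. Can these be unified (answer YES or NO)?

NO

Decompose pair/2: pair(S, T1) = S1,  pair(bool, unit) = T3.
Bind S1 := pair(S, T1); no other remaining equation mentions S1.
Bind T3 := pair(bool, unit); no other remaining equation mentions T3.
Decompose io/1: pair(io(io(A)), io(pair(io(nat), A))) = pair(io(E), io(pair(T2, io(A)))).
Decompose pair/2: io(io(A)) = io(E),  io(pair(io(nat), A)) = io(pair(T2, io(A))).
Decompose io/1: io(A) = E.
Bind E := io(A); no other remaining equation mentions E.
Decompose io/1: pair(io(nat), A) = pair(T2, io(A)).
Decompose pair/2: io(nat) = T2,  A = io(A).
Bind T2 := io(nat); substituting into the one remaining equation that mentions T2 gives: pair(pair(io(nat), int), io(T1)) = pair(pair(S, int), io(S)).
Occurs check fails: A occurs in io(A); the equation A = io(A) has no finite solution.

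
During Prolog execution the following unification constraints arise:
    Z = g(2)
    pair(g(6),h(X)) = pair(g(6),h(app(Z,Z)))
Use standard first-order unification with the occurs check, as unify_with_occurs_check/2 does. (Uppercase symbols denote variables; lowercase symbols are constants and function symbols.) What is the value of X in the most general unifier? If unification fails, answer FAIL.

app(g(2),g(2))

Bind Z := g(2); substituting into the remaining equation gives: pair(g(6),h(X)) = pair(g(6),h(app(g(2),g(2)))).
Decompose pair/2: g(6) = g(6),  h(X) = h(app(g(2),g(2))).
Delete trivial equation g(6) = g(6).
Decompose h/1: X = app(g(2),g(2)).
Bind X := app(g(2),g(2)).
MGU = { Z -> g(2), X -> app(g(2),g(2)) }, so X -> app(g(2),g(2)).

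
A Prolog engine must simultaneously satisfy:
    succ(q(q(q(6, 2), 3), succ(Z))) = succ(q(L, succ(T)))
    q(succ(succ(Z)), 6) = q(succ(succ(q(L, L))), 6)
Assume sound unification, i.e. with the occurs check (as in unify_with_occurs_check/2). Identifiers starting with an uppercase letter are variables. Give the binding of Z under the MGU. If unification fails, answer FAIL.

Decompose succ/1: q(q(q(6, 2), 3), succ(Z)) = q(L, succ(T)).
Decompose q/2: q(q(6, 2), 3) = L,  succ(Z) = succ(T).
Bind L := q(q(6, 2), 3); substituting into the one remaining equation that mentions L gives: q(succ(succ(Z)), 6) = q(succ(succ(q(q(q(6, 2), 3), q(q(6, 2), 3)))), 6).
Decompose succ/1: Z = T.
Bind Z := T; substituting into the remaining equation gives: q(succ(succ(T)), 6) = q(succ(succ(q(q(q(6, 2), 3), q(q(6, 2), 3)))), 6).
Decompose q/2: succ(succ(T)) = succ(succ(q(q(q(6, 2), 3), q(q(6, 2), 3)))),  6 = 6.
Decompose succ/1: succ(T) = succ(q(q(q(6, 2), 3), q(q(6, 2), 3))).
Decompose succ/1: T = q(q(q(6, 2), 3), q(q(6, 2), 3)).
Bind T := q(q(q(6, 2), 3), q(q(6, 2), 3)); no other remaining equation mentions T. Substituting into the earlier binding gives Z := q(q(q(6, 2), 3), q(q(6, 2), 3)).
Delete trivial equation 6 = 6.
MGU = { L -> q(q(6, 2), 3), Z -> q(q(q(6, 2), 3), q(q(6, 2), 3)), T -> q(q(q(6, 2), 3), q(q(6, 2), 3)) }, so Z -> q(q(q(6, 2), 3), q(q(6, 2), 3)).

q(q(q(6, 2), 3), q(q(6, 2), 3))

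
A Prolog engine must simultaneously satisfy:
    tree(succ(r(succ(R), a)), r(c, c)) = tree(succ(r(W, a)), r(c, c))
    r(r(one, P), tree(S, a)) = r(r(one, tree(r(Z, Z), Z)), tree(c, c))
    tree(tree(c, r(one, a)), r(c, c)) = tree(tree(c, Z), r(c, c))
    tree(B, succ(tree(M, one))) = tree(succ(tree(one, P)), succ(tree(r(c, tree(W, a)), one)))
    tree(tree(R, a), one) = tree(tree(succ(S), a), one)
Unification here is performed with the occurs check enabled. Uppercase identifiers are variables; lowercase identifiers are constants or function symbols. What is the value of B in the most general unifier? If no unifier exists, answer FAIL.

FAIL

Decompose tree/2: succ(r(succ(R), a)) = succ(r(W, a)),  r(c, c) = r(c, c).
Decompose succ/1: r(succ(R), a) = r(W, a).
Decompose r/2: succ(R) = W,  a = a.
Bind W := succ(R); substituting into the one remaining equation that mentions W gives: tree(B, succ(tree(M, one))) = tree(succ(tree(one, P)), succ(tree(r(c, tree(succ(R), a)), one))).
Delete trivial equation a = a.
Delete trivial equation r(c, c) = r(c, c).
Decompose r/2: r(one, P) = r(one, tree(r(Z, Z), Z)),  tree(S, a) = tree(c, c).
Decompose r/2: one = one,  P = tree(r(Z, Z), Z).
Delete trivial equation one = one.
Bind P := tree(r(Z, Z), Z); substituting into the one remaining equation that mentions P gives: tree(B, succ(tree(M, one))) = tree(succ(tree(one, tree(r(Z, Z), Z))), succ(tree(r(c, tree(succ(R), a)), one))).
Decompose tree/2: S = c,  a = c.
Bind S := c; substituting into the one remaining equation that mentions S gives: tree(tree(R, a), one) = tree(tree(succ(c), a), one).
Clash: constants a and c differ; no unifier exists.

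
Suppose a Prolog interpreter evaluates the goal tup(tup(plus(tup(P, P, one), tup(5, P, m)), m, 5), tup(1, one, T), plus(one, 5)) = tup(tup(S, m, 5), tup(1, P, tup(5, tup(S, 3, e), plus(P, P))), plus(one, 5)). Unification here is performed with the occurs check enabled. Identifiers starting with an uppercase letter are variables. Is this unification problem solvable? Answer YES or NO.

YES

Decompose tup/3: tup(plus(tup(P, P, one), tup(5, P, m)), m, 5) = tup(S, m, 5),  tup(1, one, T) = tup(1, P, tup(5, tup(S, 3, e), plus(P, P))),  plus(one, 5) = plus(one, 5).
Decompose tup/3: plus(tup(P, P, one), tup(5, P, m)) = S,  m = m,  5 = 5.
Bind S := plus(tup(P, P, one), tup(5, P, m)); substituting into the one remaining equation that mentions S gives: tup(1, one, T) = tup(1, P, tup(5, tup(plus(tup(P, P, one), tup(5, P, m)), 3, e), plus(P, P))).
Delete trivial equation m = m.
Delete trivial equation 5 = 5.
Decompose tup/3: 1 = 1,  one = P,  T = tup(5, tup(plus(tup(P, P, one), tup(5, P, m)), 3, e), plus(P, P)).
Delete trivial equation 1 = 1.
Bind P := one; substituting into the one remaining equation that mentions P gives: T = tup(5, tup(plus(tup(one, one, one), tup(5, one, m)), 3, e), plus(one, one)). Substituting into the earlier binding gives S := plus(tup(one, one, one), tup(5, one, m)).
Bind T := tup(5, tup(plus(tup(one, one, one), tup(5, one, m)), 3, e), plus(one, one)); no other remaining equation mentions T.
Delete trivial equation plus(one, 5) = plus(one, 5).
No equations remain and no clash or occurs-check failure arose, so a unifier exists.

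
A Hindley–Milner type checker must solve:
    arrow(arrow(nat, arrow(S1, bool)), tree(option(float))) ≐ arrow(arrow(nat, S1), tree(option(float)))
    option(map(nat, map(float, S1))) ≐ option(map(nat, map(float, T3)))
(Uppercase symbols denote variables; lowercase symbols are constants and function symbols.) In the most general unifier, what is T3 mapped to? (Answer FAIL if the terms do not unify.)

FAIL

Decompose arrow/2: arrow(nat, arrow(S1, bool)) ≐ arrow(nat, S1),  tree(option(float)) ≐ tree(option(float)).
Decompose arrow/2: nat ≐ nat,  arrow(S1, bool) ≐ S1.
Delete trivial equation nat ≐ nat.
Occurs check fails: S1 occurs in arrow(S1, bool); the equation S1 ≐ arrow(S1, bool) has no finite solution.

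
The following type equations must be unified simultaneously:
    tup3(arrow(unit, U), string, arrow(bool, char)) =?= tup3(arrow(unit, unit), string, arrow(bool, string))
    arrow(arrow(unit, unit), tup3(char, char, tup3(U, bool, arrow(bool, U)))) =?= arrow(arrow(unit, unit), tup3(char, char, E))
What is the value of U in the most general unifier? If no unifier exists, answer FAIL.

FAIL

Decompose tup3/3: arrow(unit, U) =?= arrow(unit, unit),  string =?= string,  arrow(bool, char) =?= arrow(bool, string).
Decompose arrow/2: unit =?= unit,  U =?= unit.
Delete trivial equation unit =?= unit.
Bind U := unit; substituting into the one remaining equation that mentions U gives: arrow(arrow(unit, unit), tup3(char, char, tup3(unit, bool, arrow(bool, unit)))) =?= arrow(arrow(unit, unit), tup3(char, char, E)).
Delete trivial equation string =?= string.
Decompose arrow/2: bool =?= bool,  char =?= string.
Delete trivial equation bool =?= bool.
Clash: constants char and string differ; no unifier exists.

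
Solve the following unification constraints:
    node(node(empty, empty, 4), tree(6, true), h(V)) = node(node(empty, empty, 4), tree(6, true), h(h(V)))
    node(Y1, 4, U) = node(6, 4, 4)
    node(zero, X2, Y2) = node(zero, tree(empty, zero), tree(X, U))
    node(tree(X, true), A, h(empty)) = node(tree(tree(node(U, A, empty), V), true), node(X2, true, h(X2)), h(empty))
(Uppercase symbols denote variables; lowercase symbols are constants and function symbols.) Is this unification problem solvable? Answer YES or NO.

Decompose node/3: node(empty, empty, 4) = node(empty, empty, 4),  tree(6, true) = tree(6, true),  h(V) = h(h(V)).
Delete trivial equation node(empty, empty, 4) = node(empty, empty, 4).
Delete trivial equation tree(6, true) = tree(6, true).
Decompose h/1: V = h(V).
Occurs check fails: V occurs in h(V); the equation V = h(V) has no finite solution.

NO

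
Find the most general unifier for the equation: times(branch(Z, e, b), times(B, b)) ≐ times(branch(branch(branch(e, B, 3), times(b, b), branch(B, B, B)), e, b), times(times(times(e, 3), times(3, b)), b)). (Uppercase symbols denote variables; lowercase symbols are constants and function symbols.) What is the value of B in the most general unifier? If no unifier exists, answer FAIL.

Decompose times/2: branch(Z, e, b) ≐ branch(branch(branch(e, B, 3), times(b, b), branch(B, B, B)), e, b),  times(B, b) ≐ times(times(times(e, 3), times(3, b)), b).
Decompose branch/3: Z ≐ branch(branch(e, B, 3), times(b, b), branch(B, B, B)),  e ≐ e,  b ≐ b.
Bind Z := branch(branch(e, B, 3), times(b, b), branch(B, B, B)); no other remaining equation mentions Z.
Delete trivial equation e ≐ e.
Delete trivial equation b ≐ b.
Decompose times/2: B ≐ times(times(e, 3), times(3, b)),  b ≐ b.
Bind B := times(times(e, 3), times(3, b)); no other remaining equation mentions B. Substituting into the earlier binding gives Z := branch(branch(e, times(times(e, 3), times(3, b)), 3), times(b, b), branch(times(times(e, 3), times(3, b)), times(times(e, 3), times(3, b)), times(times(e, 3), times(3, b)))).
Delete trivial equation b ≐ b.
MGU = { Z ↦ branch(branch(e, times(times(e, 3), times(3, b)), 3), times(b, b), branch(times(times(e, 3), times(3, b)), times(times(e, 3), times(3, b)), times(times(e, 3), times(3, b)))), B ↦ times(times(e, 3), times(3, b)) }, so B ↦ times(times(e, 3), times(3, b)).

times(times(e, 3), times(3, b))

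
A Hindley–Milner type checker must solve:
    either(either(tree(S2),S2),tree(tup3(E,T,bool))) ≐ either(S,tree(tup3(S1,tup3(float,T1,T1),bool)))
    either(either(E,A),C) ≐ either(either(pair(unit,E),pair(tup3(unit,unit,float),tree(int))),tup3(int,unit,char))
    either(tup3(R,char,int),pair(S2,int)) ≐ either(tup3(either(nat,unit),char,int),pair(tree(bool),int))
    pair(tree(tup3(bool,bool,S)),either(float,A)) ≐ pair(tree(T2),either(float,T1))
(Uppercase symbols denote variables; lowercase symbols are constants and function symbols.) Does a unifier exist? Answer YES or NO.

NO

Decompose either/2: either(tree(S2),S2) ≐ S,  tree(tup3(E,T,bool)) ≐ tree(tup3(S1,tup3(float,T1,T1),bool)).
Bind S := either(tree(S2),S2); substituting into the one remaining equation that mentions S gives: pair(tree(tup3(bool,bool,either(tree(S2),S2))),either(float,A)) ≐ pair(tree(T2),either(float,T1)).
Decompose tree/1: tup3(E,T,bool) ≐ tup3(S1,tup3(float,T1,T1),bool).
Decompose tup3/3: E ≐ S1,  T ≐ tup3(float,T1,T1),  bool ≐ bool.
Bind E := S1; substituting into the one remaining equation that mentions E gives: either(either(S1,A),C) ≐ either(either(pair(unit,S1),pair(tup3(unit,unit,float),tree(int))),tup3(int,unit,char)).
Bind T := tup3(float,T1,T1); no other remaining equation mentions T.
Delete trivial equation bool ≐ bool.
Decompose either/2: either(S1,A) ≐ either(pair(unit,S1),pair(tup3(unit,unit,float),tree(int))),  C ≐ tup3(int,unit,char).
Decompose either/2: S1 ≐ pair(unit,S1),  A ≐ pair(tup3(unit,unit,float),tree(int)).
Occurs check fails: S1 occurs in pair(unit,S1); the equation S1 ≐ pair(unit,S1) has no finite solution.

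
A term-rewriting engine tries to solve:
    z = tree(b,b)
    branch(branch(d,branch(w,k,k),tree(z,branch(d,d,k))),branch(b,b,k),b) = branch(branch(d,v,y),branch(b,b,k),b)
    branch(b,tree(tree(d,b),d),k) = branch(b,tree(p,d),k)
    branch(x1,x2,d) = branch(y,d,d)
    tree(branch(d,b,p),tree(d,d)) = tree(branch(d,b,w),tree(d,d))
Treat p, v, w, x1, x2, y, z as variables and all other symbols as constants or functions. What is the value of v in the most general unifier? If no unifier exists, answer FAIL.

Bind z := tree(b,b); substituting into the one remaining equation that mentions z gives: branch(branch(d,branch(w,k,k),tree(tree(b,b),branch(d,d,k))),branch(b,b,k),b) = branch(branch(d,v,y),branch(b,b,k),b).
Decompose branch/3: branch(d,branch(w,k,k),tree(tree(b,b),branch(d,d,k))) = branch(d,v,y),  branch(b,b,k) = branch(b,b,k),  b = b.
Decompose branch/3: d = d,  branch(w,k,k) = v,  tree(tree(b,b),branch(d,d,k)) = y.
Delete trivial equation d = d.
Bind v := branch(w,k,k); no other remaining equation mentions v.
Bind y := tree(tree(b,b),branch(d,d,k)); substituting into the one remaining equation that mentions y gives: branch(x1,x2,d) = branch(tree(tree(b,b),branch(d,d,k)),d,d).
Delete trivial equation branch(b,b,k) = branch(b,b,k).
Delete trivial equation b = b.
Decompose branch/3: b = b,  tree(tree(d,b),d) = tree(p,d),  k = k.
Delete trivial equation b = b.
Decompose tree/2: tree(d,b) = p,  d = d.
Bind p := tree(d,b); substituting into the one remaining equation that mentions p gives: tree(branch(d,b,tree(d,b)),tree(d,d)) = tree(branch(d,b,w),tree(d,d)).
Delete trivial equation d = d.
Delete trivial equation k = k.
Decompose branch/3: x1 = tree(tree(b,b),branch(d,d,k)),  x2 = d,  d = d.
Bind x1 := tree(tree(b,b),branch(d,d,k)); no other remaining equation mentions x1.
Bind x2 := d; no other remaining equation mentions x2.
Delete trivial equation d = d.
Decompose tree/2: branch(d,b,tree(d,b)) = branch(d,b,w),  tree(d,d) = tree(d,d).
Decompose branch/3: d = d,  b = b,  tree(d,b) = w.
Delete trivial equation d = d.
Delete trivial equation b = b.
Bind w := tree(d,b); no other remaining equation mentions w. Substituting into the earlier binding gives v := branch(tree(d,b),k,k).
Delete trivial equation tree(d,d) = tree(d,d).
MGU = { z ↦ tree(b,b), v ↦ branch(tree(d,b),k,k), y ↦ tree(tree(b,b),branch(d,d,k)), p ↦ tree(d,b), x1 ↦ tree(tree(b,b),branch(d,d,k)), x2 ↦ d, w ↦ tree(d,b) }, so v ↦ branch(tree(d,b),k,k).

branch(tree(d,b),k,k)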